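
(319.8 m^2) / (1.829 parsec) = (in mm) 5.666e-12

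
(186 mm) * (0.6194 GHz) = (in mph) 2.577e+08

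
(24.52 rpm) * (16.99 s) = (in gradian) 2777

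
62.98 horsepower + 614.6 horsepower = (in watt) 5.053e+05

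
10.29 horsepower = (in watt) 7673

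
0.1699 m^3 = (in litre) 169.9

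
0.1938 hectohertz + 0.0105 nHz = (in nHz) 1.938e+10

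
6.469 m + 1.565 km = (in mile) 0.9765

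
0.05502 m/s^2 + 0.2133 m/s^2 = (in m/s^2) 0.2683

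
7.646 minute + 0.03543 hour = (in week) 0.0009694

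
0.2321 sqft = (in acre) 5.328e-06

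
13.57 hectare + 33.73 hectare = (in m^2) 4.73e+05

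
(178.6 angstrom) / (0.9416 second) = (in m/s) 1.897e-08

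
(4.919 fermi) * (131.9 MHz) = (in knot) 1.261e-06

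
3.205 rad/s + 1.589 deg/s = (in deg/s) 185.2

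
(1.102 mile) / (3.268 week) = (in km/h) 0.00323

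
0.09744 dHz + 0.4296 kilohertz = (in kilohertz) 0.4296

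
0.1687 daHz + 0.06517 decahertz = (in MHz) 2.339e-06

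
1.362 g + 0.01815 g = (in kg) 0.00138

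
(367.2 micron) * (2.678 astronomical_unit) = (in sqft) 1.583e+09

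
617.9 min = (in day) 0.4291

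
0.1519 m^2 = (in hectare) 1.519e-05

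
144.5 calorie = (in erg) 6.046e+09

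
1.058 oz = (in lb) 0.06613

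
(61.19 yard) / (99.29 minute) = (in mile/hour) 0.02101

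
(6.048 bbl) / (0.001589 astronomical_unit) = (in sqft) 4.354e-08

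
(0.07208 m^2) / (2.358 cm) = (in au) 2.043e-11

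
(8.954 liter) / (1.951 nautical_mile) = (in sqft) 2.667e-05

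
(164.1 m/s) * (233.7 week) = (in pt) 6.575e+13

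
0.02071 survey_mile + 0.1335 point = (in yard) 36.45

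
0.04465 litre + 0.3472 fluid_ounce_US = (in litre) 0.05492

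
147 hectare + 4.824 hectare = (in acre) 375.2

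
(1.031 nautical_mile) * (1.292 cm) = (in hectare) 0.002467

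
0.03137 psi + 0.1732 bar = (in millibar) 175.4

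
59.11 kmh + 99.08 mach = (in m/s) 3.375e+04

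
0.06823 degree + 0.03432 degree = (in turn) 0.0002849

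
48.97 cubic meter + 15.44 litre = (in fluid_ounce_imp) 1.724e+06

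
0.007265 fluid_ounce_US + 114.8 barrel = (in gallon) 4822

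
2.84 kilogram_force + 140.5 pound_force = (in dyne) 6.528e+07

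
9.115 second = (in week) 1.507e-05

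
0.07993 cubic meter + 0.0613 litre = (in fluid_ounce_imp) 2815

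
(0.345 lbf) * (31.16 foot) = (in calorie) 3.484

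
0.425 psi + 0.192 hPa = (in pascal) 2949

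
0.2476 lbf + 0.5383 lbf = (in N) 3.496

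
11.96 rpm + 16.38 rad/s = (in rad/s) 17.63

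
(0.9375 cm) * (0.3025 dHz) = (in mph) 0.0006344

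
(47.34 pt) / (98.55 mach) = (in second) 4.977e-07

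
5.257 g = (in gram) 5.257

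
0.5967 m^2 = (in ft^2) 6.423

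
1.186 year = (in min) 6.234e+05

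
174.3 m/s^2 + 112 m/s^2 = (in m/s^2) 286.3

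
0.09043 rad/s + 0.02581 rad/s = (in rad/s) 0.1162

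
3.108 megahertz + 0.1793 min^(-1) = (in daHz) 3.108e+05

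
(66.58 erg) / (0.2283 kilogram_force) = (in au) 1.988e-17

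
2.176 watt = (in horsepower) 0.002918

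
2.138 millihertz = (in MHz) 2.138e-09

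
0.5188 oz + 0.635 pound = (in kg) 0.3027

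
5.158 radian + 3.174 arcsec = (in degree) 295.5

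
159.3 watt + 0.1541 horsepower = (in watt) 274.2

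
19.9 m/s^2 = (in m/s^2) 19.9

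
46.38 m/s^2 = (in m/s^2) 46.38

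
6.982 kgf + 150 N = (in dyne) 2.185e+07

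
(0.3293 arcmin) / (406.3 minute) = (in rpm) 3.752e-08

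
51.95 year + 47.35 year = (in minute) 5.219e+07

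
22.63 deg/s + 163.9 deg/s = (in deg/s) 186.5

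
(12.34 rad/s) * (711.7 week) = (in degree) 3.043e+11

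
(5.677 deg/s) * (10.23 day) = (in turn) 1.394e+04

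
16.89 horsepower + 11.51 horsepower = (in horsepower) 28.4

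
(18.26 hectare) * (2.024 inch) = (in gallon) 2.48e+06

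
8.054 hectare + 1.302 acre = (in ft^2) 9.236e+05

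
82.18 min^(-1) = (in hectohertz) 0.0137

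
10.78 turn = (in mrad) 6.773e+04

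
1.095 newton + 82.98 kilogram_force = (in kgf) 83.09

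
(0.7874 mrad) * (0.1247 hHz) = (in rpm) 0.09376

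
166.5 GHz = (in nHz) 1.665e+20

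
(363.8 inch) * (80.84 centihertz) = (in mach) 0.02194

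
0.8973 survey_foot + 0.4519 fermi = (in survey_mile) 0.0001699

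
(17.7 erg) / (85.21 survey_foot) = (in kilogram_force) 6.949e-09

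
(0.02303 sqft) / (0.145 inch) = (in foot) 1.906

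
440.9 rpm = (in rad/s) 46.17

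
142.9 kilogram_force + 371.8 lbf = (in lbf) 686.8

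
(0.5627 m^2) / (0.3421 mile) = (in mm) 1.022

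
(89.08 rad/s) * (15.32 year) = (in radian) 4.304e+10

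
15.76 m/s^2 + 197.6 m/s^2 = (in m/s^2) 213.4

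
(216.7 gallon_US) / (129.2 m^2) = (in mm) 6.349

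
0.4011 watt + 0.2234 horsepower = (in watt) 167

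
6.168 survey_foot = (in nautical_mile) 0.001015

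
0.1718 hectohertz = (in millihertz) 1.718e+04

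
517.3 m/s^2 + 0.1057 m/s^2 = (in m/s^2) 517.4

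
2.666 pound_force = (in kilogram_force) 1.209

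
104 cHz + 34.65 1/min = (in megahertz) 1.618e-06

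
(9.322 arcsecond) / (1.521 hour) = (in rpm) 7.882e-08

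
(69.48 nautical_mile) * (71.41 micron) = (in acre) 0.002271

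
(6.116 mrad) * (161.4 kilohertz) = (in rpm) 9426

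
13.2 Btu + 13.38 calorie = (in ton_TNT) 3.342e-06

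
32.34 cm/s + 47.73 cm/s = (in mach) 0.002352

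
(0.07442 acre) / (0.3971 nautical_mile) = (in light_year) 4.329e-17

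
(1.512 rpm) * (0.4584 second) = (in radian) 0.07258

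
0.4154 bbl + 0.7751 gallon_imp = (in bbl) 0.4376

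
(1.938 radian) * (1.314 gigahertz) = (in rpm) 2.432e+10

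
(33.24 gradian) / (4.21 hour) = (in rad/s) 3.445e-05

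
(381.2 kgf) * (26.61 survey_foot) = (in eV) 1.892e+23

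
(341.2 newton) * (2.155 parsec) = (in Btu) 2.15e+16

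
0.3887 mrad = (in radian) 0.0003887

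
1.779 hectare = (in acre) 4.396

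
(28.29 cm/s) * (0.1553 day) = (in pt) 1.076e+07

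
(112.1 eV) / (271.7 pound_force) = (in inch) 5.851e-19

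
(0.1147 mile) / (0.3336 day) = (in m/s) 0.006404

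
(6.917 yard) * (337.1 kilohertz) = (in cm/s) 2.132e+08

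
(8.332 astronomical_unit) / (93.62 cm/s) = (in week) 2.201e+06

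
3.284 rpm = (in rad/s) 0.3439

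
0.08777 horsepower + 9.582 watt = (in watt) 75.03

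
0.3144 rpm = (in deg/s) 1.886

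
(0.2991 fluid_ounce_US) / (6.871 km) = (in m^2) 1.287e-09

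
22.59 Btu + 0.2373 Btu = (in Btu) 22.83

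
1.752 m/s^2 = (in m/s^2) 1.752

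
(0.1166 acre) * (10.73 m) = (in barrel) 3.185e+04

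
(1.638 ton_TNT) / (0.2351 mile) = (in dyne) 1.811e+12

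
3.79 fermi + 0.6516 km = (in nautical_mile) 0.3518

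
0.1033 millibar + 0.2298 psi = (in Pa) 1595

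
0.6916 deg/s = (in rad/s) 0.01207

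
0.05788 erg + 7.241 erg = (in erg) 7.299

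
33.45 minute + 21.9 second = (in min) 33.82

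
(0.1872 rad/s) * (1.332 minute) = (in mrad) 1.496e+04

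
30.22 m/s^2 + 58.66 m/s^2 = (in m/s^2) 88.88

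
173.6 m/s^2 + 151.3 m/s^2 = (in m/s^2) 324.9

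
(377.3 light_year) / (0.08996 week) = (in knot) 1.275e+14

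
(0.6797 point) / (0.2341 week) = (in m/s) 1.694e-09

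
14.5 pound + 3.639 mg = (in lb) 14.5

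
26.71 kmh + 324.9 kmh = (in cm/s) 9767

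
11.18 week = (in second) 6.762e+06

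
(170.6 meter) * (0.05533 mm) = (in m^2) 0.009439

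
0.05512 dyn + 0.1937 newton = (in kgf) 0.01975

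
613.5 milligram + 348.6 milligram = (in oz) 0.03394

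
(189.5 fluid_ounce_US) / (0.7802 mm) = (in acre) 0.001775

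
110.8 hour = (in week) 0.6595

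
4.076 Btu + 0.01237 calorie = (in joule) 4300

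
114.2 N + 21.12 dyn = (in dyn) 1.142e+07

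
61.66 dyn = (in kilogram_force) 6.288e-05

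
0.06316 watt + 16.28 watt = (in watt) 16.34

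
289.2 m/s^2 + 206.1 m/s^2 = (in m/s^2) 495.3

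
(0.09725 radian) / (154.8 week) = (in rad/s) 1.039e-09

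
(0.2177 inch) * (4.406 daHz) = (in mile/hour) 0.545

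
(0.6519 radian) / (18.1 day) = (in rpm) 3.981e-06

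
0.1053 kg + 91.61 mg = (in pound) 0.2323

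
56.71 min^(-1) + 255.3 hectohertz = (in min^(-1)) 1.532e+06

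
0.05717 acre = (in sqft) 2490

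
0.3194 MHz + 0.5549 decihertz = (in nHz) 3.194e+14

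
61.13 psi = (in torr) 3161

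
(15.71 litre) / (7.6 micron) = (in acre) 0.5108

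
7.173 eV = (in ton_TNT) 2.747e-28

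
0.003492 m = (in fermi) 3.492e+12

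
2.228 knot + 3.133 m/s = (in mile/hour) 9.572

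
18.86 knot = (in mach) 0.02849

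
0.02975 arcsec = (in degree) 8.264e-06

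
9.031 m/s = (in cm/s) 903.1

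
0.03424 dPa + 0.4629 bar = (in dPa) 4.629e+05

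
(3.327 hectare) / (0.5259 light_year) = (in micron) 6.687e-06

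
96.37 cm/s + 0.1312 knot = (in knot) 2.004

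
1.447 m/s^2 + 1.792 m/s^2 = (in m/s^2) 3.239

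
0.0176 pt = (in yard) 6.79e-06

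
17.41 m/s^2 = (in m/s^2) 17.41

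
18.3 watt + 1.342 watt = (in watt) 19.64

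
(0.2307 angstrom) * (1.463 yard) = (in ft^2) 3.322e-10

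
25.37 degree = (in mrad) 442.8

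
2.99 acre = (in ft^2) 1.302e+05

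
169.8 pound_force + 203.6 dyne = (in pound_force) 169.8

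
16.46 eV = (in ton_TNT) 6.303e-28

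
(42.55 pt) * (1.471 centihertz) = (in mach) 6.485e-07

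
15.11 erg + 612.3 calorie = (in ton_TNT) 6.123e-07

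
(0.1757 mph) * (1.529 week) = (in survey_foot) 2.383e+05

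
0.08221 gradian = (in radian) 0.001291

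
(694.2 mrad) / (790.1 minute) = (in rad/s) 1.464e-05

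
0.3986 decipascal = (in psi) 5.781e-06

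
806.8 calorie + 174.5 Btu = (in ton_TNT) 4.481e-05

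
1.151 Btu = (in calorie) 290.2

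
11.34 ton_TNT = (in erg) 4.745e+17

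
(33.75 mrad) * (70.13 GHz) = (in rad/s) 2.367e+09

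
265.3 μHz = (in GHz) 2.653e-13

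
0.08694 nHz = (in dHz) 8.694e-10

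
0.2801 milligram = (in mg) 0.2801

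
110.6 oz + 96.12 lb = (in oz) 1649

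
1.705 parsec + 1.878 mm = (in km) 5.261e+13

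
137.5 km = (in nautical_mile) 74.24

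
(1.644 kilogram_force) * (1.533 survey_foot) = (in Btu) 0.00714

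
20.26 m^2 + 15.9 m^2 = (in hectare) 0.003616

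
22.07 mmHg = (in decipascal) 2.942e+04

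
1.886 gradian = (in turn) 0.004715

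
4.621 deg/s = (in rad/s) 0.08065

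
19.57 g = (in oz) 0.6903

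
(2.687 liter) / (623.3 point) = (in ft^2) 0.1315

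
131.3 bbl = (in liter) 2.088e+04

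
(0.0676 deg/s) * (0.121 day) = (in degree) 706.7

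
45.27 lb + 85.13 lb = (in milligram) 5.915e+07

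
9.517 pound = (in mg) 4.317e+06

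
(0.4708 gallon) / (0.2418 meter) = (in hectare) 7.37e-07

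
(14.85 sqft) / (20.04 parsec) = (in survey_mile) 1.386e-21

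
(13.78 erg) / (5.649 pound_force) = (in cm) 5.484e-06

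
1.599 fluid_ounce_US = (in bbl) 0.0002974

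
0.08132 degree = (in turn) 0.0002259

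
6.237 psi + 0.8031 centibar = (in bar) 0.4381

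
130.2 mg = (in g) 0.1302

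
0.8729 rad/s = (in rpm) 8.336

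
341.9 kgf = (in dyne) 3.353e+08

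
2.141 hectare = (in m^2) 2.141e+04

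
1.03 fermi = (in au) 6.885e-27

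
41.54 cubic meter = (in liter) 4.154e+04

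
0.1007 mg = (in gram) 0.0001007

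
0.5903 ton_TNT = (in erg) 2.47e+16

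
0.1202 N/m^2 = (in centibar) 0.0001202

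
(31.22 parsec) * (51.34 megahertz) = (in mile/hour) 1.106e+26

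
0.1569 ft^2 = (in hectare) 1.458e-06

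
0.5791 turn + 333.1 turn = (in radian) 2097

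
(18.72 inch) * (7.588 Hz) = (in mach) 0.0106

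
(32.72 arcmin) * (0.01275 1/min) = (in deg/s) 0.0001159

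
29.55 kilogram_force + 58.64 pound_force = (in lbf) 123.8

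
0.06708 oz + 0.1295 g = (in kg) 0.002031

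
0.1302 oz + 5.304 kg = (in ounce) 187.2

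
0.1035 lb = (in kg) 0.04695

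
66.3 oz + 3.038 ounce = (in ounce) 69.34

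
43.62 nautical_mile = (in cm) 8.078e+06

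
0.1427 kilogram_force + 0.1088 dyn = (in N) 1.399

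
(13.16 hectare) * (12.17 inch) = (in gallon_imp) 8.948e+06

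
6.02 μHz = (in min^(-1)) 0.0003612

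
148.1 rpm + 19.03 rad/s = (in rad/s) 34.54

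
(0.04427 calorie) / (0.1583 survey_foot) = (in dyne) 3.839e+05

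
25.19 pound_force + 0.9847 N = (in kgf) 11.53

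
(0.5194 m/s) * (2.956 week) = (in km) 928.6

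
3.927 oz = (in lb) 0.2454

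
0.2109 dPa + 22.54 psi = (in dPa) 1.554e+06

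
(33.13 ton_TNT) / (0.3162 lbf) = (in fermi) 9.855e+25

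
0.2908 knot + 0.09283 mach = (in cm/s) 3176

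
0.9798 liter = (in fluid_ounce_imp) 34.48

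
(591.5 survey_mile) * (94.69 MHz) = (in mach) 2.647e+11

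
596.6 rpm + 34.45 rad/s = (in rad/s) 96.93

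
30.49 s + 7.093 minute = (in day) 0.005279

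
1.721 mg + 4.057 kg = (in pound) 8.944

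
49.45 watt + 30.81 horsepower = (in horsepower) 30.88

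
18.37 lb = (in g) 8332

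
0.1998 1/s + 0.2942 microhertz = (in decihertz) 1.998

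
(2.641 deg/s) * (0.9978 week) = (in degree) 1.594e+06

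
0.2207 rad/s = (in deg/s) 12.65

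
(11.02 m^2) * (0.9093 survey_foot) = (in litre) 3054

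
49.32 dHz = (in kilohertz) 0.004932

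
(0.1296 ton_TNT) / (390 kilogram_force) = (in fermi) 1.418e+20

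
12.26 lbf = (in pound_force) 12.26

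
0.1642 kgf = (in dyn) 1.61e+05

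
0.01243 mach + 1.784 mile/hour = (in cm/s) 503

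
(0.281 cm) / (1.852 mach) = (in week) 7.368e-12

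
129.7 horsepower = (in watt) 9.672e+04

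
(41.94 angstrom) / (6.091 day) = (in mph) 1.783e-14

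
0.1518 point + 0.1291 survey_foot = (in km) 3.94e-05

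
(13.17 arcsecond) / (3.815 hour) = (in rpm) 4.44e-08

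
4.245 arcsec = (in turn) 3.275e-06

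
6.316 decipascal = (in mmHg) 0.004737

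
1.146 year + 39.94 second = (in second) 3.614e+07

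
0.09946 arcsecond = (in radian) 4.822e-07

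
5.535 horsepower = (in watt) 4127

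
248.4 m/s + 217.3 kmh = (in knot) 600.2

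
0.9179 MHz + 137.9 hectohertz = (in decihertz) 9.317e+06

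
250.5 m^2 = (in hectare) 0.02505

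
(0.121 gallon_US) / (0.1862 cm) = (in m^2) 0.246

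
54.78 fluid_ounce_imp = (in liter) 1.556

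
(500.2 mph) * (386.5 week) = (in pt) 1.482e+14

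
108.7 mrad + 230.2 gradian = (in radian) 3.725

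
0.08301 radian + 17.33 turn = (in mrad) 1.09e+05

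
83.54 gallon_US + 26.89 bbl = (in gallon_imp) 1010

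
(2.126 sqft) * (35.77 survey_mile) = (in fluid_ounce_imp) 4.002e+08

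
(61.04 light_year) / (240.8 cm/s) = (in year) 7.605e+09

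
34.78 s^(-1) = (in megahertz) 3.478e-05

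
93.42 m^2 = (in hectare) 0.009342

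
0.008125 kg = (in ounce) 0.2866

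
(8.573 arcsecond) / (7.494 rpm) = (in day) 6.13e-10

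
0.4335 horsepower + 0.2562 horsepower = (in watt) 514.3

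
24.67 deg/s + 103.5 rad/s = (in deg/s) 5955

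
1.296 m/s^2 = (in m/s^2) 1.296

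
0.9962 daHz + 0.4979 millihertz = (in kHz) 0.009962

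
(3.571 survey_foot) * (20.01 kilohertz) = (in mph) 4.872e+04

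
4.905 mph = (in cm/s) 219.3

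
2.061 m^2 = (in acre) 0.0005093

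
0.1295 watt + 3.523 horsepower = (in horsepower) 3.523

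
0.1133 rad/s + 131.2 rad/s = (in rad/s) 131.3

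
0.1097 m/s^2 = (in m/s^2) 0.1097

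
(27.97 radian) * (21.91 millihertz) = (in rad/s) 0.6128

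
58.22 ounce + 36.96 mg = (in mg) 1.651e+06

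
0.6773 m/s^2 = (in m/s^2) 0.6773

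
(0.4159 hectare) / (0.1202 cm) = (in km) 3460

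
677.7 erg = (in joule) 6.777e-05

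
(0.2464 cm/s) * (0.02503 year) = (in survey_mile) 1.209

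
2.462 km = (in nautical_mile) 1.329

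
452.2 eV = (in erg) 7.245e-10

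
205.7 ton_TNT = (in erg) 8.606e+18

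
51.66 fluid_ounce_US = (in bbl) 0.009609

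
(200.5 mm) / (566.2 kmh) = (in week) 2.108e-09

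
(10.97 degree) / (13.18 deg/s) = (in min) 0.01387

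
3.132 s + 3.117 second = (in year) 1.982e-07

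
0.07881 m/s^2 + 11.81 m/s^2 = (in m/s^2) 11.89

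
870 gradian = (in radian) 13.67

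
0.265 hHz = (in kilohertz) 0.0265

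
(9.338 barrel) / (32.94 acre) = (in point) 0.03157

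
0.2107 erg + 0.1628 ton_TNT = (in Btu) 6.456e+05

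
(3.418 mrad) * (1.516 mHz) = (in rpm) 4.948e-05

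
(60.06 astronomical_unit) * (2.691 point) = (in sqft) 9.181e+10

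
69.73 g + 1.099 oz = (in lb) 0.2224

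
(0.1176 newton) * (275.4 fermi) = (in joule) 3.239e-14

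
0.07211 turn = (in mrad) 453.1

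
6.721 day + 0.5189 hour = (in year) 0.01847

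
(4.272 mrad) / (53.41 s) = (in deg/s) 0.004583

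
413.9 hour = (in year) 0.04725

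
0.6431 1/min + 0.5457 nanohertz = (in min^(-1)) 0.6431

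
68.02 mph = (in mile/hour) 68.02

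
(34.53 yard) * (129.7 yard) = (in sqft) 4.031e+04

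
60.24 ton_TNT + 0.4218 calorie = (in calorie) 6.024e+10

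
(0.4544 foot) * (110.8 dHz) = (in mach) 0.004507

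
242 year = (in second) 7.632e+09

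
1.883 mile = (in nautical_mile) 1.636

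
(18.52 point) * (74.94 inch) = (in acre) 3.073e-06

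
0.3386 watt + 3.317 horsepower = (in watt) 2474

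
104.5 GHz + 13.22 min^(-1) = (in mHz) 1.045e+14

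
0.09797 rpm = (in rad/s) 0.01026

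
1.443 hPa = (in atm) 0.001424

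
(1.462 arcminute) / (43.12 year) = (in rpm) 2.986e-12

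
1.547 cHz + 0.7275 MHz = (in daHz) 7.275e+04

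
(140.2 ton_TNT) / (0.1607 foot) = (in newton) 1.198e+13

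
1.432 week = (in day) 10.02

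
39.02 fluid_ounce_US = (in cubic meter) 0.001154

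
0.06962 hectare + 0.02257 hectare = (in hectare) 0.09219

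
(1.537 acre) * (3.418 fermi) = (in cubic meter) 2.126e-11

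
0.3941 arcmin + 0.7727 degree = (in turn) 0.002165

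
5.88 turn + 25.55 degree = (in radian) 37.39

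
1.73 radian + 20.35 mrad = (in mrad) 1750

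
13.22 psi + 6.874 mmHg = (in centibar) 92.07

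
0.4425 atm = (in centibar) 44.84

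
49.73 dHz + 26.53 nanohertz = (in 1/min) 298.4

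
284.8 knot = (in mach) 0.4303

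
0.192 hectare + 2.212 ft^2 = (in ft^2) 2.067e+04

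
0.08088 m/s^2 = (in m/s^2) 0.08088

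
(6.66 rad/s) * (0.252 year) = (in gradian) 3.369e+09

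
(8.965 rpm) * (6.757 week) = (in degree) 2.198e+08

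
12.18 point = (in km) 4.297e-06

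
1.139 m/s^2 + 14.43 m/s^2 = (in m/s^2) 15.57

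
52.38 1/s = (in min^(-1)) 3143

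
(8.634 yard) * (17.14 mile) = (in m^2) 2.178e+05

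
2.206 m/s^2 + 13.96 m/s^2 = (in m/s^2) 16.17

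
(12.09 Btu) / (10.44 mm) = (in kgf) 1.246e+05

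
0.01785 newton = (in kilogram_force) 0.00182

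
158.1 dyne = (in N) 0.001581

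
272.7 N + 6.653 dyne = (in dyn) 2.727e+07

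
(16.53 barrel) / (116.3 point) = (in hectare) 0.006406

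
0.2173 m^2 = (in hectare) 2.173e-05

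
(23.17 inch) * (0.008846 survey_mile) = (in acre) 0.00207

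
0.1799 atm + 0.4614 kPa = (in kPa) 18.69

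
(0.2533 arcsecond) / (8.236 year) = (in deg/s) 2.709e-13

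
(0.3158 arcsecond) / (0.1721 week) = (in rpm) 1.405e-10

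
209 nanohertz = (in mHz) 0.000209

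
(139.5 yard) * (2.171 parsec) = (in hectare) 8.545e+14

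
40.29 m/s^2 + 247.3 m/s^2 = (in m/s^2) 287.6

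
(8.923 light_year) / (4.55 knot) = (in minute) 6.011e+14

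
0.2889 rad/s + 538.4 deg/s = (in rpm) 92.49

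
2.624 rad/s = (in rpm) 25.06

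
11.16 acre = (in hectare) 4.516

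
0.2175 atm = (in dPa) 2.204e+05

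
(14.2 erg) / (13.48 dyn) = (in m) 0.01053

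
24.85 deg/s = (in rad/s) 0.4337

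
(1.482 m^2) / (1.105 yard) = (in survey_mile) 0.0009114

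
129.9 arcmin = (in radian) 0.03779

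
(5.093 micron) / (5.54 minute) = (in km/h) 5.516e-08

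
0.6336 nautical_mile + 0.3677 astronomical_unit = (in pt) 1.559e+14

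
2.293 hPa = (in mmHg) 1.72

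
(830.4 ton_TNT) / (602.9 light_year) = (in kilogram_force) 6.211e-08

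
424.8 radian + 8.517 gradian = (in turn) 67.63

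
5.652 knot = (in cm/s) 290.8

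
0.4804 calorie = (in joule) 2.01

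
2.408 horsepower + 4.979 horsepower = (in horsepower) 7.387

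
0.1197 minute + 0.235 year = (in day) 85.78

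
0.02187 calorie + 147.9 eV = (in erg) 9.15e+05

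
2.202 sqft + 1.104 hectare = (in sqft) 1.188e+05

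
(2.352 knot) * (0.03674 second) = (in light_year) 4.699e-18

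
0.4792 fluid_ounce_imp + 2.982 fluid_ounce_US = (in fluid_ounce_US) 3.442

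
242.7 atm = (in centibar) 2.459e+04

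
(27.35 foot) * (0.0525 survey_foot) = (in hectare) 1.334e-05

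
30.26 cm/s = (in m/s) 0.3026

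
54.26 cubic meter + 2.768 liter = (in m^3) 54.26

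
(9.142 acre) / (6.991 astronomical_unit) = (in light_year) 3.739e-24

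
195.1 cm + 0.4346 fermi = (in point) 5530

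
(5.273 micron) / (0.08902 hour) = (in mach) 4.832e-11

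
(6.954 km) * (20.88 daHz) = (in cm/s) 1.452e+08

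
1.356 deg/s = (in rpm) 0.226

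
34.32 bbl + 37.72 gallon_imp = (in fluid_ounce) 1.903e+05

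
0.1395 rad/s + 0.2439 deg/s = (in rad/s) 0.1438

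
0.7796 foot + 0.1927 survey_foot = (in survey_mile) 0.0001841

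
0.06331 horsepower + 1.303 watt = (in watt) 48.51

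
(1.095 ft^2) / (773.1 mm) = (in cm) 13.16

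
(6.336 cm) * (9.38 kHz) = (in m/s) 594.3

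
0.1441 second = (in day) 1.668e-06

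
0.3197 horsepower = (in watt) 238.4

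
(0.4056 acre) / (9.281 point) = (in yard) 5.483e+05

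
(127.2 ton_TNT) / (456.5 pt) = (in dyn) 3.305e+17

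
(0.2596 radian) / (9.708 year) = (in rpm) 8.097e-09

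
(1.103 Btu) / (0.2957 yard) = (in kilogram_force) 438.9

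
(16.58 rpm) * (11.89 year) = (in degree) 3.73e+10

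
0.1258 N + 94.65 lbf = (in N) 421.1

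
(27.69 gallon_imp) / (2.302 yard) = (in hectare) 5.98e-06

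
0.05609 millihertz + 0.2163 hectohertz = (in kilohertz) 0.02163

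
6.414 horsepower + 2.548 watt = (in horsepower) 6.417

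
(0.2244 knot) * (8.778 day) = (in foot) 2.872e+05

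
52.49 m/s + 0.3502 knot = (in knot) 102.4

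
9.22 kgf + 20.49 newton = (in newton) 110.9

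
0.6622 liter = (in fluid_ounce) 22.39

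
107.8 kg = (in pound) 237.7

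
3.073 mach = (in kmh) 3767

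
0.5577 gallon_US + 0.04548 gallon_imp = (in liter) 2.318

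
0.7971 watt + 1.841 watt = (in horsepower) 0.003538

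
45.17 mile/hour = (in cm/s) 2019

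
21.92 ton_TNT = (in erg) 9.171e+17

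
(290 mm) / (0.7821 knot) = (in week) 1.192e-06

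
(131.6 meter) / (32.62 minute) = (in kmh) 0.2421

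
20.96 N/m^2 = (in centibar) 0.02096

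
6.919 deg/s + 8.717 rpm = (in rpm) 9.87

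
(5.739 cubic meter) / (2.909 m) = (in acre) 0.0004875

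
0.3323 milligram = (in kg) 3.323e-07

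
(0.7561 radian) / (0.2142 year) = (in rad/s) 1.119e-07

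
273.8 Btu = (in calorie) 6.904e+04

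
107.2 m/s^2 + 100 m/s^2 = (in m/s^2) 207.2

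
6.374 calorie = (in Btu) 0.02528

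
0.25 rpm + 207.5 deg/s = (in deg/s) 209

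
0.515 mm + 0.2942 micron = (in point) 1.461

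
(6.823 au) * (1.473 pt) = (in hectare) 5.304e+04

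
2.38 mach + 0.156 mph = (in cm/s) 8.105e+04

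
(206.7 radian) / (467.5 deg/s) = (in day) 0.0002932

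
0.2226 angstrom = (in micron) 2.226e-05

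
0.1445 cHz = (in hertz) 0.001445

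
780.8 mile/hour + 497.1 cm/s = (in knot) 688.2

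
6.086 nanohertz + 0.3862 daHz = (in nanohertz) 3.862e+09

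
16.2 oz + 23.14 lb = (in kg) 10.96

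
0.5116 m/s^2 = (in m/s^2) 0.5116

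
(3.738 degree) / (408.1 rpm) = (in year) 4.841e-11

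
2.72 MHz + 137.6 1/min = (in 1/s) 2.72e+06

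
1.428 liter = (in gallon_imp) 0.3141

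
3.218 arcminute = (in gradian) 0.05959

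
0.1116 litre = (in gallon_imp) 0.02455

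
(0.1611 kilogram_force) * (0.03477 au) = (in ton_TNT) 1.964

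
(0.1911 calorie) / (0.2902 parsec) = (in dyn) 8.929e-12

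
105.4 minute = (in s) 6324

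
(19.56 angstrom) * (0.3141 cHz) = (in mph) 1.374e-11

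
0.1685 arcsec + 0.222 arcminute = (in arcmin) 0.2248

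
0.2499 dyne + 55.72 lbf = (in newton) 247.9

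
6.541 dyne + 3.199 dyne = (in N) 9.74e-05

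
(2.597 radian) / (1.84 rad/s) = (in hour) 0.0003921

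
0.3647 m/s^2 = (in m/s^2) 0.3647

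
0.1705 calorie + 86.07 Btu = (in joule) 9.081e+04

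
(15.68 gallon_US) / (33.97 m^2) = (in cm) 0.1747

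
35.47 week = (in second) 2.145e+07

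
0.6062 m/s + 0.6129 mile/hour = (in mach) 0.002585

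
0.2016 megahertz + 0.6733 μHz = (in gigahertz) 0.0002016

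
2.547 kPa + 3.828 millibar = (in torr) 21.98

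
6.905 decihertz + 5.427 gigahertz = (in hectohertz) 5.427e+07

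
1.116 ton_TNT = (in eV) 2.914e+28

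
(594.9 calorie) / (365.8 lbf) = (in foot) 5.019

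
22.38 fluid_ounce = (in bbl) 0.004163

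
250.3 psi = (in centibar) 1726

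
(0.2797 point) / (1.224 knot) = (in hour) 4.353e-08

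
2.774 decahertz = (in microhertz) 2.774e+07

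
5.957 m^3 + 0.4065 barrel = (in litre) 6022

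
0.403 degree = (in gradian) 0.4478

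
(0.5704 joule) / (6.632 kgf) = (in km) 8.77e-06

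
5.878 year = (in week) 306.5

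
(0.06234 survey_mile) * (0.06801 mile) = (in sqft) 1.182e+05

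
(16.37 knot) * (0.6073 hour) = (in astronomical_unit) 1.231e-07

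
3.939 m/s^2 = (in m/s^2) 3.939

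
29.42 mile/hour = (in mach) 0.03863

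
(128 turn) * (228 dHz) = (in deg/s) 1.051e+06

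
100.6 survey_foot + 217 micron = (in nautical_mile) 0.01656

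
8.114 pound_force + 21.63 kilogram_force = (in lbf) 55.8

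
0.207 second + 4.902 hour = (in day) 0.2043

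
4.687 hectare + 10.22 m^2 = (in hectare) 4.688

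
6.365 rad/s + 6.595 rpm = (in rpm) 67.38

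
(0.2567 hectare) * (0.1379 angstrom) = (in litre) 3.54e-05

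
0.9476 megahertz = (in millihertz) 9.476e+08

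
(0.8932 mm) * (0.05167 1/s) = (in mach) 1.355e-07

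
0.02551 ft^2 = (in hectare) 2.37e-07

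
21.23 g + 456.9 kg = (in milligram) 4.569e+08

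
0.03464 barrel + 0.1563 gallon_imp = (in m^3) 0.006218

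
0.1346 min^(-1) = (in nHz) 2.243e+06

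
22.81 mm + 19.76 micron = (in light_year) 2.413e-18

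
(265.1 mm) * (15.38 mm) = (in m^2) 0.004077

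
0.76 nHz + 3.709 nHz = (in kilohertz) 4.469e-12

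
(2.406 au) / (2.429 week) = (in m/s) 2.45e+05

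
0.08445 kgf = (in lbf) 0.1862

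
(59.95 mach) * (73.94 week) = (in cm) 9.128e+13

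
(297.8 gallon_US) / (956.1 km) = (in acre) 2.914e-10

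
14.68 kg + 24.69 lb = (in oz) 912.9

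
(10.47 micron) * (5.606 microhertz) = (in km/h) 2.113e-10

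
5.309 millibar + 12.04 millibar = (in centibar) 1.735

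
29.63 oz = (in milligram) 8.4e+05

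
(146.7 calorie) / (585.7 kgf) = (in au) 7.143e-13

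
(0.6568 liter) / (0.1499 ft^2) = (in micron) 4.716e+04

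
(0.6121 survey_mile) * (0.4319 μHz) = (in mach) 1.25e-06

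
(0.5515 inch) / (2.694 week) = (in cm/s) 8.597e-07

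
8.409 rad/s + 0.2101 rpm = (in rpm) 80.51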